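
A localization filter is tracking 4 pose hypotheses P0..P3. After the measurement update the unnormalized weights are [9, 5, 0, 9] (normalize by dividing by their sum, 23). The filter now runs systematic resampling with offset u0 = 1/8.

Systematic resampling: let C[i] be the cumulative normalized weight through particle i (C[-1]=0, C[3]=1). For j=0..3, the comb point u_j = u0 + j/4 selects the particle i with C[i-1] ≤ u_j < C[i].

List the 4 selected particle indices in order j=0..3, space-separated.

0 0 3 3

C = [9/23, 14/23, 14/23, 1]
j=0: u_0=1/8 ∈ [0, 9/23) → index 0
j=1: u_1=3/8 ∈ [0, 9/23) → index 0
j=2: u_2=5/8 ∈ [14/23, 1) → index 3
j=3: u_3=7/8 ∈ [14/23, 1) → index 3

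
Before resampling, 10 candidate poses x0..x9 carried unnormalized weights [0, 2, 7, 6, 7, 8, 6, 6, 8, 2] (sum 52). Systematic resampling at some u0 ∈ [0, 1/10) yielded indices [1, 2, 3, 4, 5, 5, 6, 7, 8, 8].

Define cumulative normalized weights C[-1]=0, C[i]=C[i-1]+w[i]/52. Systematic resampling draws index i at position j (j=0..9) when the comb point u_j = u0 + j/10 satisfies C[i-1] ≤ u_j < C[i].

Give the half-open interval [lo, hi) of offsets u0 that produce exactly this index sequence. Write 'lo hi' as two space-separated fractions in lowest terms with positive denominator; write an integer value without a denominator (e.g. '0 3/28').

3/130 1/26

C = [0, 1/26, 9/52, 15/52, 11/26, 15/26, 9/13, 21/26, 25/26, 1]
j=0 picked index 1: u0 ∈ [0, 1/26)
j=1 picked index 2: u0 ∈ [-4/65, 19/260)
j=2 picked index 3: u0 ∈ [-7/260, 23/260)
j=3 picked index 4: u0 ∈ [-3/260, 8/65)
j=4 picked index 5: u0 ∈ [3/130, 23/130)
j=5 picked index 5: u0 ∈ [-1/13, 1/13)
j=6 picked index 6: u0 ∈ [-3/130, 6/65)
j=7 picked index 7: u0 ∈ [-1/130, 7/65)
j=8 picked index 8: u0 ∈ [1/130, 21/130)
j=9 picked index 8: u0 ∈ [-6/65, 4/65)
intersection: [3/130, 1/26)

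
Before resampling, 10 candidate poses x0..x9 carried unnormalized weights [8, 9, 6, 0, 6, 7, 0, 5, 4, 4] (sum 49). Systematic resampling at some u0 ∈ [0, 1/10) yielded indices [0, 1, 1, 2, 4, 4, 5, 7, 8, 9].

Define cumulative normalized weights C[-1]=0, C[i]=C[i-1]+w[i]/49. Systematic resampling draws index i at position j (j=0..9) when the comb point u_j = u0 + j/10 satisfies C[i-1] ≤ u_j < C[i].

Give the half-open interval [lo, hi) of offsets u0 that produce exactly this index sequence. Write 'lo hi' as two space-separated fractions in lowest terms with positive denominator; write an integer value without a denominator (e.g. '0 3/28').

17/245 9/98

C = [8/49, 17/49, 23/49, 23/49, 29/49, 36/49, 36/49, 41/49, 45/49, 1]
j=0 picked index 0: u0 ∈ [0, 8/49)
j=1 picked index 1: u0 ∈ [31/490, 121/490)
j=2 picked index 1: u0 ∈ [-9/245, 36/245)
j=3 picked index 2: u0 ∈ [23/490, 83/490)
j=4 picked index 4: u0 ∈ [17/245, 47/245)
j=5 picked index 4: u0 ∈ [-3/98, 9/98)
j=6 picked index 5: u0 ∈ [-2/245, 33/245)
j=7 picked index 7: u0 ∈ [17/490, 67/490)
j=8 picked index 8: u0 ∈ [9/245, 29/245)
j=9 picked index 9: u0 ∈ [9/490, 1/10)
intersection: [17/245, 9/98)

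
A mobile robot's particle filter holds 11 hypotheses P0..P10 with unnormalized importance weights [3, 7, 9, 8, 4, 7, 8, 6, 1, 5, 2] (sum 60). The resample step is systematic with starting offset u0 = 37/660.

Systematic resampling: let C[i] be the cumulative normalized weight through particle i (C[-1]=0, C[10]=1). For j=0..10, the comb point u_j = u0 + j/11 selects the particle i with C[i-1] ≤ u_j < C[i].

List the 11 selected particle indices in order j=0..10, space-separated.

C = [1/20, 1/6, 19/60, 9/20, 31/60, 19/30, 23/30, 13/15, 53/60, 29/30, 1]
j=0: u_0=37/660 ∈ [1/20, 1/6) → index 1
j=1: u_1=97/660 ∈ [1/20, 1/6) → index 1
j=2: u_2=157/660 ∈ [1/6, 19/60) → index 2
j=3: u_3=217/660 ∈ [19/60, 9/20) → index 3
j=4: u_4=277/660 ∈ [19/60, 9/20) → index 3
j=5: u_5=337/660 ∈ [9/20, 31/60) → index 4
j=6: u_6=397/660 ∈ [31/60, 19/30) → index 5
j=7: u_7=457/660 ∈ [19/30, 23/30) → index 6
j=8: u_8=47/60 ∈ [23/30, 13/15) → index 7
j=9: u_9=577/660 ∈ [13/15, 53/60) → index 8
j=10: u_10=637/660 ∈ [53/60, 29/30) → index 9

1 1 2 3 3 4 5 6 7 8 9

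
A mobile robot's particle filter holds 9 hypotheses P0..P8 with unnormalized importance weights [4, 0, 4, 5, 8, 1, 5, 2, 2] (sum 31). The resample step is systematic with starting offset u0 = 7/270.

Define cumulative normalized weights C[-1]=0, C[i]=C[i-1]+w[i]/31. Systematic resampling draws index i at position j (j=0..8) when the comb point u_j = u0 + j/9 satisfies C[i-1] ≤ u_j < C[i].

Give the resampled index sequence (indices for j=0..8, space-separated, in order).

C = [4/31, 4/31, 8/31, 13/31, 21/31, 22/31, 27/31, 29/31, 1]
j=0: u_0=7/270 ∈ [0, 4/31) → index 0
j=1: u_1=37/270 ∈ [4/31, 8/31) → index 2
j=2: u_2=67/270 ∈ [4/31, 8/31) → index 2
j=3: u_3=97/270 ∈ [8/31, 13/31) → index 3
j=4: u_4=127/270 ∈ [13/31, 21/31) → index 4
j=5: u_5=157/270 ∈ [13/31, 21/31) → index 4
j=6: u_6=187/270 ∈ [21/31, 22/31) → index 5
j=7: u_7=217/270 ∈ [22/31, 27/31) → index 6
j=8: u_8=247/270 ∈ [27/31, 29/31) → index 7

0 2 2 3 4 4 5 6 7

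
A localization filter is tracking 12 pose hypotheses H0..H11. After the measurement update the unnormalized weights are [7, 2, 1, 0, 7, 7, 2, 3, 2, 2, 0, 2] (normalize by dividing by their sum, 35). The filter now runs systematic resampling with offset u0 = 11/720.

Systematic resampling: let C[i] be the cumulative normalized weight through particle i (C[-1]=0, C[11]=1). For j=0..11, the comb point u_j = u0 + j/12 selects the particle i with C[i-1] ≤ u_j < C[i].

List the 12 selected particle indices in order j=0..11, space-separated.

0 0 0 2 4 4 5 5 5 7 8 9

C = [1/5, 9/35, 2/7, 2/7, 17/35, 24/35, 26/35, 29/35, 31/35, 33/35, 33/35, 1]
j=0: u_0=11/720 ∈ [0, 1/5) → index 0
j=1: u_1=71/720 ∈ [0, 1/5) → index 0
j=2: u_2=131/720 ∈ [0, 1/5) → index 0
j=3: u_3=191/720 ∈ [9/35, 2/7) → index 2
j=4: u_4=251/720 ∈ [2/7, 17/35) → index 4
j=5: u_5=311/720 ∈ [2/7, 17/35) → index 4
j=6: u_6=371/720 ∈ [17/35, 24/35) → index 5
j=7: u_7=431/720 ∈ [17/35, 24/35) → index 5
j=8: u_8=491/720 ∈ [17/35, 24/35) → index 5
j=9: u_9=551/720 ∈ [26/35, 29/35) → index 7
j=10: u_10=611/720 ∈ [29/35, 31/35) → index 8
j=11: u_11=671/720 ∈ [31/35, 33/35) → index 9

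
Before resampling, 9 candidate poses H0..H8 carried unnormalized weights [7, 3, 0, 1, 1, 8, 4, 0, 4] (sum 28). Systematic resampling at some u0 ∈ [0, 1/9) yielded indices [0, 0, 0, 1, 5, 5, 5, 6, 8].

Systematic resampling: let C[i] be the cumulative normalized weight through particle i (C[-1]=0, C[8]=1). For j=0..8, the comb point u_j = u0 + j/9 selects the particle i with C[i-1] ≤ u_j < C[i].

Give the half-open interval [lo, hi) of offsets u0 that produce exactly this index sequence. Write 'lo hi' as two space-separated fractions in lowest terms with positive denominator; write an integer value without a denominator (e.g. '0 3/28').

0 1/42

C = [1/4, 5/14, 5/14, 11/28, 3/7, 5/7, 6/7, 6/7, 1]
j=0 picked index 0: u0 ∈ [0, 1/4)
j=1 picked index 0: u0 ∈ [-1/9, 5/36)
j=2 picked index 0: u0 ∈ [-2/9, 1/36)
j=3 picked index 1: u0 ∈ [-1/12, 1/42)
j=4 picked index 5: u0 ∈ [-1/63, 17/63)
j=5 picked index 5: u0 ∈ [-8/63, 10/63)
j=6 picked index 5: u0 ∈ [-5/21, 1/21)
j=7 picked index 6: u0 ∈ [-4/63, 5/63)
j=8 picked index 8: u0 ∈ [-2/63, 1/9)
intersection: [0, 1/42)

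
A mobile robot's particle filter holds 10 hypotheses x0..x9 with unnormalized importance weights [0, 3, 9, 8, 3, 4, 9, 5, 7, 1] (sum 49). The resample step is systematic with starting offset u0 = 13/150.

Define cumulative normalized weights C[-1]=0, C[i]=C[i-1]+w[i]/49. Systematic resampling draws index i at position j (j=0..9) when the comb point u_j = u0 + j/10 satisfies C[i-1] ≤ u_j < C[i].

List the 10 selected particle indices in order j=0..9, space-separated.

C = [0, 3/49, 12/49, 20/49, 23/49, 27/49, 36/49, 41/49, 48/49, 1]
j=0: u_0=13/150 ∈ [3/49, 12/49) → index 2
j=1: u_1=14/75 ∈ [3/49, 12/49) → index 2
j=2: u_2=43/150 ∈ [12/49, 20/49) → index 3
j=3: u_3=29/75 ∈ [12/49, 20/49) → index 3
j=4: u_4=73/150 ∈ [23/49, 27/49) → index 5
j=5: u_5=44/75 ∈ [27/49, 36/49) → index 6
j=6: u_6=103/150 ∈ [27/49, 36/49) → index 6
j=7: u_7=59/75 ∈ [36/49, 41/49) → index 7
j=8: u_8=133/150 ∈ [41/49, 48/49) → index 8
j=9: u_9=74/75 ∈ [48/49, 1) → index 9

2 2 3 3 5 6 6 7 8 9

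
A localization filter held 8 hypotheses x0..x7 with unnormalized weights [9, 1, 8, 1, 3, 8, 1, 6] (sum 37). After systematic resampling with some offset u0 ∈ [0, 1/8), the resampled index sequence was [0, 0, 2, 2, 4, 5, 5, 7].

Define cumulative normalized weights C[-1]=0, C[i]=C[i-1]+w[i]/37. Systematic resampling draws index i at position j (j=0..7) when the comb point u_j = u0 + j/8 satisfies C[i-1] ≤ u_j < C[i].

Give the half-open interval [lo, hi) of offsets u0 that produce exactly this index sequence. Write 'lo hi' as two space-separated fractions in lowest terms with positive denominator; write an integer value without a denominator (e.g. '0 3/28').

C = [9/37, 10/37, 18/37, 19/37, 22/37, 30/37, 31/37, 1]
j=0 picked index 0: u0 ∈ [0, 9/37)
j=1 picked index 0: u0 ∈ [-1/8, 35/296)
j=2 picked index 2: u0 ∈ [3/148, 35/148)
j=3 picked index 2: u0 ∈ [-31/296, 33/296)
j=4 picked index 4: u0 ∈ [1/74, 7/74)
j=5 picked index 5: u0 ∈ [-9/296, 55/296)
j=6 picked index 5: u0 ∈ [-23/148, 9/148)
j=7 picked index 7: u0 ∈ [-11/296, 1/8)
intersection: [3/148, 9/148)

3/148 9/148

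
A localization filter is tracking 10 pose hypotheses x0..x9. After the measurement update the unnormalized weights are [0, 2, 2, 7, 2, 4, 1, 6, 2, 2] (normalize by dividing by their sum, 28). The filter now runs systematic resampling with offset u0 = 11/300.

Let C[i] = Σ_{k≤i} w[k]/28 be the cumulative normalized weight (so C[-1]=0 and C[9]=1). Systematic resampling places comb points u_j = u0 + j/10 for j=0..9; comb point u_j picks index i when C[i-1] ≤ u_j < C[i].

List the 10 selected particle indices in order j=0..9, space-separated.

C = [0, 1/14, 1/7, 11/28, 13/28, 17/28, 9/14, 6/7, 13/14, 1]
j=0: u_0=11/300 ∈ [0, 1/14) → index 1
j=1: u_1=41/300 ∈ [1/14, 1/7) → index 2
j=2: u_2=71/300 ∈ [1/7, 11/28) → index 3
j=3: u_3=101/300 ∈ [1/7, 11/28) → index 3
j=4: u_4=131/300 ∈ [11/28, 13/28) → index 4
j=5: u_5=161/300 ∈ [13/28, 17/28) → index 5
j=6: u_6=191/300 ∈ [17/28, 9/14) → index 6
j=7: u_7=221/300 ∈ [9/14, 6/7) → index 7
j=8: u_8=251/300 ∈ [9/14, 6/7) → index 7
j=9: u_9=281/300 ∈ [13/14, 1) → index 9

1 2 3 3 4 5 6 7 7 9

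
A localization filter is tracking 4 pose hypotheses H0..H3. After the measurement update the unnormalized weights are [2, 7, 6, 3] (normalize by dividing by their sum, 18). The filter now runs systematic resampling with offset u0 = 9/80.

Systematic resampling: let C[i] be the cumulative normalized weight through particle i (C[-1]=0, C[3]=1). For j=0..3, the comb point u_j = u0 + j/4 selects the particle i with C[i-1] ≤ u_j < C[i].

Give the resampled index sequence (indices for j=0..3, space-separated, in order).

C = [1/9, 1/2, 5/6, 1]
j=0: u_0=9/80 ∈ [1/9, 1/2) → index 1
j=1: u_1=29/80 ∈ [1/9, 1/2) → index 1
j=2: u_2=49/80 ∈ [1/2, 5/6) → index 2
j=3: u_3=69/80 ∈ [5/6, 1) → index 3

1 1 2 3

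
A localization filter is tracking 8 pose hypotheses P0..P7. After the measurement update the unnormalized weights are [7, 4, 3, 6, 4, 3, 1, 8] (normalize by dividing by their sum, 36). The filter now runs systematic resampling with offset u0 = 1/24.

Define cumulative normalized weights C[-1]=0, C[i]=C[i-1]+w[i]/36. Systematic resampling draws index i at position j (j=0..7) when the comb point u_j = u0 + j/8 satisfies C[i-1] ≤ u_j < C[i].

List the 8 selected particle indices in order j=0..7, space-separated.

C = [7/36, 11/36, 7/18, 5/9, 2/3, 3/4, 7/9, 1]
j=0: u_0=1/24 ∈ [0, 7/36) → index 0
j=1: u_1=1/6 ∈ [0, 7/36) → index 0
j=2: u_2=7/24 ∈ [7/36, 11/36) → index 1
j=3: u_3=5/12 ∈ [7/18, 5/9) → index 3
j=4: u_4=13/24 ∈ [7/18, 5/9) → index 3
j=5: u_5=2/3 ∈ [2/3, 3/4) → index 5
j=6: u_6=19/24 ∈ [7/9, 1) → index 7
j=7: u_7=11/12 ∈ [7/9, 1) → index 7

0 0 1 3 3 5 7 7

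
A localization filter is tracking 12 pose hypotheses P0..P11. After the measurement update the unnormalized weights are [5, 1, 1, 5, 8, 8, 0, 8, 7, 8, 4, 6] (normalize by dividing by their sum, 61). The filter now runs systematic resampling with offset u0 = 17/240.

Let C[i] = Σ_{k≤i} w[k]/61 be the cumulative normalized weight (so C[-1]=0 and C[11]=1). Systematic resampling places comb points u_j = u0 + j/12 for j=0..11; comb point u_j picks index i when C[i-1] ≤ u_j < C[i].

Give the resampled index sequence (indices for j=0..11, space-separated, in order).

0 3 4 4 5 7 7 8 9 9 11 11

C = [5/61, 6/61, 7/61, 12/61, 20/61, 28/61, 28/61, 36/61, 43/61, 51/61, 55/61, 1]
j=0: u_0=17/240 ∈ [0, 5/61) → index 0
j=1: u_1=37/240 ∈ [7/61, 12/61) → index 3
j=2: u_2=19/80 ∈ [12/61, 20/61) → index 4
j=3: u_3=77/240 ∈ [12/61, 20/61) → index 4
j=4: u_4=97/240 ∈ [20/61, 28/61) → index 5
j=5: u_5=39/80 ∈ [28/61, 36/61) → index 7
j=6: u_6=137/240 ∈ [28/61, 36/61) → index 7
j=7: u_7=157/240 ∈ [36/61, 43/61) → index 8
j=8: u_8=59/80 ∈ [43/61, 51/61) → index 9
j=9: u_9=197/240 ∈ [43/61, 51/61) → index 9
j=10: u_10=217/240 ∈ [55/61, 1) → index 11
j=11: u_11=79/80 ∈ [55/61, 1) → index 11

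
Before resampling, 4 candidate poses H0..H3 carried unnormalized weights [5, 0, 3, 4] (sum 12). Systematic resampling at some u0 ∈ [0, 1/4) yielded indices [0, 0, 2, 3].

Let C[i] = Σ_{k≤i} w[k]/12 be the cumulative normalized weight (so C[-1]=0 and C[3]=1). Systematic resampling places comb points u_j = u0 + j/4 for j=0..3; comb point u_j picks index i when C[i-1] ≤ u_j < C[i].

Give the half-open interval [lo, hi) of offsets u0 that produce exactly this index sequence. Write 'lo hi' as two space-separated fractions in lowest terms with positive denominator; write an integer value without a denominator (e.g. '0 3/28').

0 1/6

C = [5/12, 5/12, 2/3, 1]
j=0 picked index 0: u0 ∈ [0, 5/12)
j=1 picked index 0: u0 ∈ [-1/4, 1/6)
j=2 picked index 2: u0 ∈ [-1/12, 1/6)
j=3 picked index 3: u0 ∈ [-1/12, 1/4)
intersection: [0, 1/6)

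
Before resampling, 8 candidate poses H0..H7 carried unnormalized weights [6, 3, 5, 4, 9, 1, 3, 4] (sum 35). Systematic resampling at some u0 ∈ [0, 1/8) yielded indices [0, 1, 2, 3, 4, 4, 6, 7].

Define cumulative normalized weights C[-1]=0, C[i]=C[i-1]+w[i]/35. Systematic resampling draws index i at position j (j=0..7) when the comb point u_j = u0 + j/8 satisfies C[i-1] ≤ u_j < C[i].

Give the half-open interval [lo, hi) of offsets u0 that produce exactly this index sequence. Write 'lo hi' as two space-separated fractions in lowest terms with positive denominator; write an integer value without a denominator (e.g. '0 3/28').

1/20 1/8

C = [6/35, 9/35, 2/5, 18/35, 27/35, 4/5, 31/35, 1]
j=0 picked index 0: u0 ∈ [0, 6/35)
j=1 picked index 1: u0 ∈ [13/280, 37/280)
j=2 picked index 2: u0 ∈ [1/140, 3/20)
j=3 picked index 3: u0 ∈ [1/40, 39/280)
j=4 picked index 4: u0 ∈ [1/70, 19/70)
j=5 picked index 4: u0 ∈ [-31/280, 41/280)
j=6 picked index 6: u0 ∈ [1/20, 19/140)
j=7 picked index 7: u0 ∈ [3/280, 1/8)
intersection: [1/20, 1/8)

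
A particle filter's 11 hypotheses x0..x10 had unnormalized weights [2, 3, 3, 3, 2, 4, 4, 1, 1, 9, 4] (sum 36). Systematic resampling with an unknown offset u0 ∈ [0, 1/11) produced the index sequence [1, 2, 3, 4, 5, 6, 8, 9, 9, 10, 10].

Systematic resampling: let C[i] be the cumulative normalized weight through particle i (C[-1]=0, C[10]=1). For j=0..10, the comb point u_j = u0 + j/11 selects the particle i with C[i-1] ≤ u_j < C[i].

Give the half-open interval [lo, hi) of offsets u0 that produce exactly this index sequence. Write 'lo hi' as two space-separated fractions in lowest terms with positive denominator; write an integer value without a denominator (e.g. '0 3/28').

7/99 35/396

C = [1/18, 5/36, 2/9, 11/36, 13/36, 17/36, 7/12, 11/18, 23/36, 8/9, 1]
j=0 picked index 1: u0 ∈ [1/18, 5/36)
j=1 picked index 2: u0 ∈ [19/396, 13/99)
j=2 picked index 3: u0 ∈ [4/99, 49/396)
j=3 picked index 4: u0 ∈ [13/396, 35/396)
j=4 picked index 5: u0 ∈ [-1/396, 43/396)
j=5 picked index 6: u0 ∈ [7/396, 17/132)
j=6 picked index 8: u0 ∈ [13/198, 37/396)
j=7 picked index 9: u0 ∈ [1/396, 25/99)
j=8 picked index 9: u0 ∈ [-35/396, 16/99)
j=9 picked index 10: u0 ∈ [7/99, 2/11)
j=10 picked index 10: u0 ∈ [-2/99, 1/11)
intersection: [7/99, 35/396)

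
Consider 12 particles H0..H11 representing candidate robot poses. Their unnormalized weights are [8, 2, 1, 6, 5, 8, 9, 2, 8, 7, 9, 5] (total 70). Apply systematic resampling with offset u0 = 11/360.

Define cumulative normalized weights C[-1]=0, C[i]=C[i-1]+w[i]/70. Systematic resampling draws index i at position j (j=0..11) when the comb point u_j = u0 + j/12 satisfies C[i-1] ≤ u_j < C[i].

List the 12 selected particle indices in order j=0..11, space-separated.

C = [4/35, 1/7, 11/70, 17/70, 11/35, 3/7, 39/70, 41/70, 7/10, 4/5, 13/14, 1]
j=0: u_0=11/360 ∈ [0, 4/35) → index 0
j=1: u_1=41/360 ∈ [0, 4/35) → index 0
j=2: u_2=71/360 ∈ [11/70, 17/70) → index 3
j=3: u_3=101/360 ∈ [17/70, 11/35) → index 4
j=4: u_4=131/360 ∈ [11/35, 3/7) → index 5
j=5: u_5=161/360 ∈ [3/7, 39/70) → index 6
j=6: u_6=191/360 ∈ [3/7, 39/70) → index 6
j=7: u_7=221/360 ∈ [41/70, 7/10) → index 8
j=8: u_8=251/360 ∈ [41/70, 7/10) → index 8
j=9: u_9=281/360 ∈ [7/10, 4/5) → index 9
j=10: u_10=311/360 ∈ [4/5, 13/14) → index 10
j=11: u_11=341/360 ∈ [13/14, 1) → index 11

0 0 3 4 5 6 6 8 8 9 10 11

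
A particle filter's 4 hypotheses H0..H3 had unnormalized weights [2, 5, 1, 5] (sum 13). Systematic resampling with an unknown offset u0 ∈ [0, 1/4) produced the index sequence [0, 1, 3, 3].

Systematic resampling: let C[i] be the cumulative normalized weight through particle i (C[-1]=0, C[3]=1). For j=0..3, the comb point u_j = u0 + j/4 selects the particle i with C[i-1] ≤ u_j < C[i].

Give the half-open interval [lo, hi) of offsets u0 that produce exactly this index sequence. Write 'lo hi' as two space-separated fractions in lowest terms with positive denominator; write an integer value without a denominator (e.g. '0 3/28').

C = [2/13, 7/13, 8/13, 1]
j=0 picked index 0: u0 ∈ [0, 2/13)
j=1 picked index 1: u0 ∈ [-5/52, 15/52)
j=2 picked index 3: u0 ∈ [3/26, 1/2)
j=3 picked index 3: u0 ∈ [-7/52, 1/4)
intersection: [3/26, 2/13)

3/26 2/13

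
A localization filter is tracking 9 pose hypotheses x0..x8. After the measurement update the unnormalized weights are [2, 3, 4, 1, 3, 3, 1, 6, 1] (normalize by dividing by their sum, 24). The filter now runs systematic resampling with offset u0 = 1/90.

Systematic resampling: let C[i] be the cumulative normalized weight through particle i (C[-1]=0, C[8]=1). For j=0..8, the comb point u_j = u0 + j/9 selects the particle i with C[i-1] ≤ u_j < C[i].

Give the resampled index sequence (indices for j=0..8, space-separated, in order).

C = [1/12, 5/24, 3/8, 5/12, 13/24, 2/3, 17/24, 23/24, 1]
j=0: u_0=1/90 ∈ [0, 1/12) → index 0
j=1: u_1=11/90 ∈ [1/12, 5/24) → index 1
j=2: u_2=7/30 ∈ [5/24, 3/8) → index 2
j=3: u_3=31/90 ∈ [5/24, 3/8) → index 2
j=4: u_4=41/90 ∈ [5/12, 13/24) → index 4
j=5: u_5=17/30 ∈ [13/24, 2/3) → index 5
j=6: u_6=61/90 ∈ [2/3, 17/24) → index 6
j=7: u_7=71/90 ∈ [17/24, 23/24) → index 7
j=8: u_8=9/10 ∈ [17/24, 23/24) → index 7

0 1 2 2 4 5 6 7 7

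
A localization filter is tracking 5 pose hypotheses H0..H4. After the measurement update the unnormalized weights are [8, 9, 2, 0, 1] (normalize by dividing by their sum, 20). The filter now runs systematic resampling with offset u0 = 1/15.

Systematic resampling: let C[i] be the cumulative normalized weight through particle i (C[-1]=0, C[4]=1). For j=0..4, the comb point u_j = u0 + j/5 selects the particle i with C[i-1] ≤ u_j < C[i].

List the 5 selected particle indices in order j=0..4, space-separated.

C = [2/5, 17/20, 19/20, 19/20, 1]
j=0: u_0=1/15 ∈ [0, 2/5) → index 0
j=1: u_1=4/15 ∈ [0, 2/5) → index 0
j=2: u_2=7/15 ∈ [2/5, 17/20) → index 1
j=3: u_3=2/3 ∈ [2/5, 17/20) → index 1
j=4: u_4=13/15 ∈ [17/20, 19/20) → index 2

0 0 1 1 2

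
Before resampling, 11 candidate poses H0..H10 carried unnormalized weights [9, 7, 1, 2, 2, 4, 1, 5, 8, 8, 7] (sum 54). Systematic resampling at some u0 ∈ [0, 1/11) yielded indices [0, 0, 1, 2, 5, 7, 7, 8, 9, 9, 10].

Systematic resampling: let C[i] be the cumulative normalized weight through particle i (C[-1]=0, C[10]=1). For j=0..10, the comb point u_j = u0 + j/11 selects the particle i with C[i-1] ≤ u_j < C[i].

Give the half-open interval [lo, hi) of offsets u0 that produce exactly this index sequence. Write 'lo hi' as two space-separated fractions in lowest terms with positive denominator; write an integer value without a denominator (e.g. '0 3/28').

C = [1/6, 8/27, 17/54, 19/54, 7/18, 25/54, 13/27, 31/54, 13/18, 47/54, 1]
j=0 picked index 0: u0 ∈ [0, 1/6)
j=1 picked index 0: u0 ∈ [-1/11, 5/66)
j=2 picked index 1: u0 ∈ [-1/66, 34/297)
j=3 picked index 2: u0 ∈ [7/297, 25/594)
j=4 picked index 5: u0 ∈ [5/198, 59/594)
j=5 picked index 7: u0 ∈ [8/297, 71/594)
j=6 picked index 7: u0 ∈ [-19/297, 17/594)
j=7 picked index 8: u0 ∈ [-37/594, 17/198)
j=8 picked index 9: u0 ∈ [-1/198, 85/594)
j=9 picked index 9: u0 ∈ [-19/198, 31/594)
j=10 picked index 10: u0 ∈ [-23/594, 1/11)
intersection: [8/297, 17/594)

8/297 17/594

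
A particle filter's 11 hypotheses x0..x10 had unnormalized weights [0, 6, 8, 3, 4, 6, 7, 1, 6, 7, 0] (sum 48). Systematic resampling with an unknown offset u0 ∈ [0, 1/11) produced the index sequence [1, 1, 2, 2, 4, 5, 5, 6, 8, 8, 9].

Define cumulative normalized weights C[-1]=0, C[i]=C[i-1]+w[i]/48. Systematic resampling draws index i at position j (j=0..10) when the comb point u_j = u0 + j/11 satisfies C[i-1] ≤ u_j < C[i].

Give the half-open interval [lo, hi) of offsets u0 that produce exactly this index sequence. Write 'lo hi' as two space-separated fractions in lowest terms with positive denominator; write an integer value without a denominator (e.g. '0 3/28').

C = [0, 1/8, 7/24, 17/48, 7/16, 9/16, 17/24, 35/48, 41/48, 1, 1]
j=0 picked index 1: u0 ∈ [0, 1/8)
j=1 picked index 1: u0 ∈ [-1/11, 3/88)
j=2 picked index 2: u0 ∈ [-5/88, 29/264)
j=3 picked index 2: u0 ∈ [-13/88, 5/264)
j=4 picked index 4: u0 ∈ [-5/528, 13/176)
j=5 picked index 5: u0 ∈ [-3/176, 19/176)
j=6 picked index 5: u0 ∈ [-19/176, 3/176)
j=7 picked index 6: u0 ∈ [-13/176, 19/264)
j=8 picked index 8: u0 ∈ [1/528, 67/528)
j=9 picked index 8: u0 ∈ [-47/528, 19/528)
j=10 picked index 9: u0 ∈ [-29/528, 1/11)
intersection: [1/528, 3/176)

1/528 3/176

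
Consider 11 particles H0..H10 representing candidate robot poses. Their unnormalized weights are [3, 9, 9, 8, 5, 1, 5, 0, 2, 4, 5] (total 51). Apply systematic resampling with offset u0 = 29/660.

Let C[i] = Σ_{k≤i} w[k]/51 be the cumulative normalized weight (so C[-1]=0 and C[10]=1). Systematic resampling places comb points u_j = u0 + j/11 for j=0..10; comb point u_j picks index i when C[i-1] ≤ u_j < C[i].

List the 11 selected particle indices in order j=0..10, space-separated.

0 1 1 2 2 3 4 5 6 9 10

C = [1/17, 4/17, 7/17, 29/51, 2/3, 35/51, 40/51, 40/51, 14/17, 46/51, 1]
j=0: u_0=29/660 ∈ [0, 1/17) → index 0
j=1: u_1=89/660 ∈ [1/17, 4/17) → index 1
j=2: u_2=149/660 ∈ [1/17, 4/17) → index 1
j=3: u_3=19/60 ∈ [4/17, 7/17) → index 2
j=4: u_4=269/660 ∈ [4/17, 7/17) → index 2
j=5: u_5=329/660 ∈ [7/17, 29/51) → index 3
j=6: u_6=389/660 ∈ [29/51, 2/3) → index 4
j=7: u_7=449/660 ∈ [2/3, 35/51) → index 5
j=8: u_8=509/660 ∈ [35/51, 40/51) → index 6
j=9: u_9=569/660 ∈ [14/17, 46/51) → index 9
j=10: u_10=629/660 ∈ [46/51, 1) → index 10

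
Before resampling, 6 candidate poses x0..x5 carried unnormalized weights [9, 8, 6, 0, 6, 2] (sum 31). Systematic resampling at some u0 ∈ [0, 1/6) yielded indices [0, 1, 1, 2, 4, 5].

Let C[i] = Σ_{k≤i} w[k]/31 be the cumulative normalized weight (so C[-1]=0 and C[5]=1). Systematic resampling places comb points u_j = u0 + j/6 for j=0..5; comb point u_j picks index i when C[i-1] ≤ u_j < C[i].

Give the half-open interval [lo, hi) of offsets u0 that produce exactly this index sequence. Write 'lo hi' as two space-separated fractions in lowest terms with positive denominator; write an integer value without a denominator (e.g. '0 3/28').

23/186 1/6

C = [9/31, 17/31, 23/31, 23/31, 29/31, 1]
j=0 picked index 0: u0 ∈ [0, 9/31)
j=1 picked index 1: u0 ∈ [23/186, 71/186)
j=2 picked index 1: u0 ∈ [-4/93, 20/93)
j=3 picked index 2: u0 ∈ [3/62, 15/62)
j=4 picked index 4: u0 ∈ [7/93, 25/93)
j=5 picked index 5: u0 ∈ [19/186, 1/6)
intersection: [23/186, 1/6)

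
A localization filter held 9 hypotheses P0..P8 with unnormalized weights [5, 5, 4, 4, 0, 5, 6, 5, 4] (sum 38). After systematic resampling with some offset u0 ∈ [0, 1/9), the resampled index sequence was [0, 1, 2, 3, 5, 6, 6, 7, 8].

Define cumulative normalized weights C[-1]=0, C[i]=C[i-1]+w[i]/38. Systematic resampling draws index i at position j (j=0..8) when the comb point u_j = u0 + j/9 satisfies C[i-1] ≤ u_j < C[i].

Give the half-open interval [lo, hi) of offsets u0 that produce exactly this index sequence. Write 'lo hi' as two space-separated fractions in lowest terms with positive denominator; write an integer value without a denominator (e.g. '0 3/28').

17/342 11/114

C = [5/38, 5/19, 7/19, 9/19, 9/19, 23/38, 29/38, 17/19, 1]
j=0 picked index 0: u0 ∈ [0, 5/38)
j=1 picked index 1: u0 ∈ [7/342, 26/171)
j=2 picked index 2: u0 ∈ [7/171, 25/171)
j=3 picked index 3: u0 ∈ [2/57, 8/57)
j=4 picked index 5: u0 ∈ [5/171, 55/342)
j=5 picked index 6: u0 ∈ [17/342, 71/342)
j=6 picked index 6: u0 ∈ [-7/114, 11/114)
j=7 picked index 7: u0 ∈ [-5/342, 20/171)
j=8 picked index 8: u0 ∈ [1/171, 1/9)
intersection: [17/342, 11/114)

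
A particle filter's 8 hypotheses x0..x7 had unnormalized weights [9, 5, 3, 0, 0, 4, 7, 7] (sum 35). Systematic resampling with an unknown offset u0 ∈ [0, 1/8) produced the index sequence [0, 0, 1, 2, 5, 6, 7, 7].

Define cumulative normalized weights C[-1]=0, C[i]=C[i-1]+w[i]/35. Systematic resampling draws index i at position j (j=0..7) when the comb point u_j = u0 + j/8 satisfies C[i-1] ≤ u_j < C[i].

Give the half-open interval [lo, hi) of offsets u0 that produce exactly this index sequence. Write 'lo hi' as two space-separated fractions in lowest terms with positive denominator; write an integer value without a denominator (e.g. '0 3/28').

C = [9/35, 2/5, 17/35, 17/35, 17/35, 3/5, 4/5, 1]
j=0 picked index 0: u0 ∈ [0, 9/35)
j=1 picked index 0: u0 ∈ [-1/8, 37/280)
j=2 picked index 1: u0 ∈ [1/140, 3/20)
j=3 picked index 2: u0 ∈ [1/40, 31/280)
j=4 picked index 5: u0 ∈ [-1/70, 1/10)
j=5 picked index 6: u0 ∈ [-1/40, 7/40)
j=6 picked index 7: u0 ∈ [1/20, 1/4)
j=7 picked index 7: u0 ∈ [-3/40, 1/8)
intersection: [1/20, 1/10)

1/20 1/10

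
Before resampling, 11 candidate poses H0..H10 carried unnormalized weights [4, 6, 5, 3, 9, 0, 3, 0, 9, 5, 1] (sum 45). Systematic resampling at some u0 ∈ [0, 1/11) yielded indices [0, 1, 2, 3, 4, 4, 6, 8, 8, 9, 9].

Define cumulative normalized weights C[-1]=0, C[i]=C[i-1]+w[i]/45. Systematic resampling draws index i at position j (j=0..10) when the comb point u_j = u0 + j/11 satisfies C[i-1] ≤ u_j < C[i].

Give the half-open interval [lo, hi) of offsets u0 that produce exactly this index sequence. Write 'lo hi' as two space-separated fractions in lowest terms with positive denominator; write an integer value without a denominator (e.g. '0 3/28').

2/33 34/495

C = [4/45, 2/9, 1/3, 2/5, 3/5, 3/5, 2/3, 2/3, 13/15, 44/45, 1]
j=0 picked index 0: u0 ∈ [0, 4/45)
j=1 picked index 1: u0 ∈ [-1/495, 13/99)
j=2 picked index 2: u0 ∈ [4/99, 5/33)
j=3 picked index 3: u0 ∈ [2/33, 7/55)
j=4 picked index 4: u0 ∈ [2/55, 13/55)
j=5 picked index 4: u0 ∈ [-3/55, 8/55)
j=6 picked index 6: u0 ∈ [3/55, 4/33)
j=7 picked index 8: u0 ∈ [1/33, 38/165)
j=8 picked index 8: u0 ∈ [-2/33, 23/165)
j=9 picked index 9: u0 ∈ [8/165, 79/495)
j=10 picked index 9: u0 ∈ [-7/165, 34/495)
intersection: [2/33, 34/495)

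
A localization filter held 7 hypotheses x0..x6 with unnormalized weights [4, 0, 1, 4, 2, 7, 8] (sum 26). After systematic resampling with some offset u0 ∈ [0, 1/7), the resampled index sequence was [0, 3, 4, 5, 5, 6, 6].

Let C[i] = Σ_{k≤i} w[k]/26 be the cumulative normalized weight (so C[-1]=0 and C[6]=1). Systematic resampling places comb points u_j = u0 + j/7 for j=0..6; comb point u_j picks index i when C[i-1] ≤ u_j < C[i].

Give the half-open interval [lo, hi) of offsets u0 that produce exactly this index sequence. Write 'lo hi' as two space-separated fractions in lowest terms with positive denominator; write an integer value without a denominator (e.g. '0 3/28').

C = [2/13, 2/13, 5/26, 9/26, 11/26, 9/13, 1]
j=0 picked index 0: u0 ∈ [0, 2/13)
j=1 picked index 3: u0 ∈ [9/182, 37/182)
j=2 picked index 4: u0 ∈ [11/182, 25/182)
j=3 picked index 5: u0 ∈ [-1/182, 24/91)
j=4 picked index 5: u0 ∈ [-27/182, 11/91)
j=5 picked index 6: u0 ∈ [-2/91, 2/7)
j=6 picked index 6: u0 ∈ [-15/91, 1/7)
intersection: [11/182, 11/91)

11/182 11/91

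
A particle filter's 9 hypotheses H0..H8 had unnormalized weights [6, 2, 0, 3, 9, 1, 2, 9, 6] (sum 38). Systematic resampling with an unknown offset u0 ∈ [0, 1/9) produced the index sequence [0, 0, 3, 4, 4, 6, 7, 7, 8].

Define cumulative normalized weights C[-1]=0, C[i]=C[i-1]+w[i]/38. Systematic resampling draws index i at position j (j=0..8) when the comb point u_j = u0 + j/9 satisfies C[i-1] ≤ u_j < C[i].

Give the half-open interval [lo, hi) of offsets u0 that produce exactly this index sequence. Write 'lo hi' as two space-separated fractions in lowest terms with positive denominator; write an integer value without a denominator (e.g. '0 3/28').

0 8/171

C = [3/19, 4/19, 4/19, 11/38, 10/19, 21/38, 23/38, 16/19, 1]
j=0 picked index 0: u0 ∈ [0, 3/19)
j=1 picked index 0: u0 ∈ [-1/9, 8/171)
j=2 picked index 3: u0 ∈ [-2/171, 23/342)
j=3 picked index 4: u0 ∈ [-5/114, 11/57)
j=4 picked index 4: u0 ∈ [-53/342, 14/171)
j=5 picked index 6: u0 ∈ [-1/342, 17/342)
j=6 picked index 7: u0 ∈ [-7/114, 10/57)
j=7 picked index 7: u0 ∈ [-59/342, 11/171)
j=8 picked index 8: u0 ∈ [-8/171, 1/9)
intersection: [0, 8/171)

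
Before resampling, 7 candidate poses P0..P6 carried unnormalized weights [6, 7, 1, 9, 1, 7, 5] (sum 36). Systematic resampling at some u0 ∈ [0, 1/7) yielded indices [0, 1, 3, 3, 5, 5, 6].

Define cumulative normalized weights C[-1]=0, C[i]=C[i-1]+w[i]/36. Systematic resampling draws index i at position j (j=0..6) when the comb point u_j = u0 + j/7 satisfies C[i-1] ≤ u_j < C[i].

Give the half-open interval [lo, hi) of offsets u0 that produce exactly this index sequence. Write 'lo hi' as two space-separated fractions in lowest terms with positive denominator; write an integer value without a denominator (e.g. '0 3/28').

C = [1/6, 13/36, 7/18, 23/36, 2/3, 31/36, 1]
j=0 picked index 0: u0 ∈ [0, 1/6)
j=1 picked index 1: u0 ∈ [1/42, 55/252)
j=2 picked index 3: u0 ∈ [13/126, 89/252)
j=3 picked index 3: u0 ∈ [-5/126, 53/252)
j=4 picked index 5: u0 ∈ [2/21, 73/252)
j=5 picked index 5: u0 ∈ [-1/21, 37/252)
j=6 picked index 6: u0 ∈ [1/252, 1/7)
intersection: [13/126, 1/7)

13/126 1/7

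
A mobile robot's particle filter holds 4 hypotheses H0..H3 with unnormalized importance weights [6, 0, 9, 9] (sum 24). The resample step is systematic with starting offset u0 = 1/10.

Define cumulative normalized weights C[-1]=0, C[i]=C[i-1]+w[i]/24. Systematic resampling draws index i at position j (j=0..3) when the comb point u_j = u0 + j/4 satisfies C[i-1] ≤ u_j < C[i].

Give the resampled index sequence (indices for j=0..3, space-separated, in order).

0 2 2 3

C = [1/4, 1/4, 5/8, 1]
j=0: u_0=1/10 ∈ [0, 1/4) → index 0
j=1: u_1=7/20 ∈ [1/4, 5/8) → index 2
j=2: u_2=3/5 ∈ [1/4, 5/8) → index 2
j=3: u_3=17/20 ∈ [5/8, 1) → index 3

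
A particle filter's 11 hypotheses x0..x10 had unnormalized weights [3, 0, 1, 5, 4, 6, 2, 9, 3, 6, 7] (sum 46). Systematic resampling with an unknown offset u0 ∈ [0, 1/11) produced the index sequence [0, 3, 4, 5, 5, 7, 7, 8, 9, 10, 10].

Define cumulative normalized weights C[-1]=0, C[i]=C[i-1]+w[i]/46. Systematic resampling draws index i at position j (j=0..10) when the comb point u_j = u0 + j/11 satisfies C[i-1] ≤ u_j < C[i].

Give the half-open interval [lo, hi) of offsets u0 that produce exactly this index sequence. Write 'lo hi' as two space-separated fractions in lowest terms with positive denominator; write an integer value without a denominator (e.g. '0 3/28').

15/506 25/506

C = [3/46, 3/46, 2/23, 9/46, 13/46, 19/46, 21/46, 15/23, 33/46, 39/46, 1]
j=0 picked index 0: u0 ∈ [0, 3/46)
j=1 picked index 3: u0 ∈ [-1/253, 53/506)
j=2 picked index 4: u0 ∈ [7/506, 51/506)
j=3 picked index 5: u0 ∈ [5/506, 71/506)
j=4 picked index 5: u0 ∈ [-41/506, 25/506)
j=5 picked index 7: u0 ∈ [1/506, 50/253)
j=6 picked index 7: u0 ∈ [-45/506, 27/253)
j=7 picked index 8: u0 ∈ [4/253, 41/506)
j=8 picked index 9: u0 ∈ [-5/506, 61/506)
j=9 picked index 10: u0 ∈ [15/506, 2/11)
j=10 picked index 10: u0 ∈ [-31/506, 1/11)
intersection: [15/506, 25/506)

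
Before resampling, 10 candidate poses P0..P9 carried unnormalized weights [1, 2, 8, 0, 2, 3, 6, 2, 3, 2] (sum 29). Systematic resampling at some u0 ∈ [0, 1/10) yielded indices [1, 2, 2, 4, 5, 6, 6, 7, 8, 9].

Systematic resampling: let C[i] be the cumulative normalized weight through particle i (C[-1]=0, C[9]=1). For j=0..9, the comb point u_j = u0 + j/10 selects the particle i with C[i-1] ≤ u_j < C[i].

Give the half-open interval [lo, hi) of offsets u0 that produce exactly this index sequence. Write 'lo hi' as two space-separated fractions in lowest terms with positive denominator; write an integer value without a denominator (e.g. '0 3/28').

C = [1/29, 3/29, 11/29, 11/29, 13/29, 16/29, 22/29, 24/29, 27/29, 1]
j=0 picked index 1: u0 ∈ [1/29, 3/29)
j=1 picked index 2: u0 ∈ [1/290, 81/290)
j=2 picked index 2: u0 ∈ [-14/145, 26/145)
j=3 picked index 4: u0 ∈ [23/290, 43/290)
j=4 picked index 5: u0 ∈ [7/145, 22/145)
j=5 picked index 6: u0 ∈ [3/58, 15/58)
j=6 picked index 6: u0 ∈ [-7/145, 23/145)
j=7 picked index 7: u0 ∈ [17/290, 37/290)
j=8 picked index 8: u0 ∈ [4/145, 19/145)
j=9 picked index 9: u0 ∈ [9/290, 1/10)
intersection: [23/290, 1/10)

23/290 1/10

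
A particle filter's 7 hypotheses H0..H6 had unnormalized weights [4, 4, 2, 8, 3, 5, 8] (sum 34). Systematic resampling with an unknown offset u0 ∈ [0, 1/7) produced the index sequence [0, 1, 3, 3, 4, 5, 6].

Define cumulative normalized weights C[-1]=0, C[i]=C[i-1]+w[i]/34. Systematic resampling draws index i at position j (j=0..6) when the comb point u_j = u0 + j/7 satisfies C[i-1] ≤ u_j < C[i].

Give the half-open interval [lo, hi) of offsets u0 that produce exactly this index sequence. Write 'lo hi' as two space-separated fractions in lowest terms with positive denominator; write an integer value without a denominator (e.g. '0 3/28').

1/119 11/238

C = [2/17, 4/17, 5/17, 9/17, 21/34, 13/17, 1]
j=0 picked index 0: u0 ∈ [0, 2/17)
j=1 picked index 1: u0 ∈ [-3/119, 11/119)
j=2 picked index 3: u0 ∈ [1/119, 29/119)
j=3 picked index 3: u0 ∈ [-16/119, 12/119)
j=4 picked index 4: u0 ∈ [-5/119, 11/238)
j=5 picked index 5: u0 ∈ [-23/238, 6/119)
j=6 picked index 6: u0 ∈ [-11/119, 1/7)
intersection: [1/119, 11/238)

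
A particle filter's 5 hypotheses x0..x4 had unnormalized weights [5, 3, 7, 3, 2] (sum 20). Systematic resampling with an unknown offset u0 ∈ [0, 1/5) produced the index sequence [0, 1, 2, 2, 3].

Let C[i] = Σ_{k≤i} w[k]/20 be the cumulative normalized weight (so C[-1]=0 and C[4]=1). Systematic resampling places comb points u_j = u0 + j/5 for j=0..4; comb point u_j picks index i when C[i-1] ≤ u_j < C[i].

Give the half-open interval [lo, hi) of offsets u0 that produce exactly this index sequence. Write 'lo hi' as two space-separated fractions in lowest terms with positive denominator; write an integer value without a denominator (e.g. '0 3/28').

C = [1/4, 2/5, 3/4, 9/10, 1]
j=0 picked index 0: u0 ∈ [0, 1/4)
j=1 picked index 1: u0 ∈ [1/20, 1/5)
j=2 picked index 2: u0 ∈ [0, 7/20)
j=3 picked index 2: u0 ∈ [-1/5, 3/20)
j=4 picked index 3: u0 ∈ [-1/20, 1/10)
intersection: [1/20, 1/10)

1/20 1/10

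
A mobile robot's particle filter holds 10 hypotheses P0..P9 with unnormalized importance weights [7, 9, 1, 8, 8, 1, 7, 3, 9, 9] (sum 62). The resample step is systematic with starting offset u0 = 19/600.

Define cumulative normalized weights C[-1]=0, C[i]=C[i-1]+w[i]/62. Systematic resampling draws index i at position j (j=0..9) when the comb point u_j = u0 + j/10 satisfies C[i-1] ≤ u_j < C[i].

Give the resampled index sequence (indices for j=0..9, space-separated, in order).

0 1 1 3 4 4 6 8 8 9

C = [7/62, 8/31, 17/62, 25/62, 33/62, 17/31, 41/62, 22/31, 53/62, 1]
j=0: u_0=19/600 ∈ [0, 7/62) → index 0
j=1: u_1=79/600 ∈ [7/62, 8/31) → index 1
j=2: u_2=139/600 ∈ [7/62, 8/31) → index 1
j=3: u_3=199/600 ∈ [17/62, 25/62) → index 3
j=4: u_4=259/600 ∈ [25/62, 33/62) → index 4
j=5: u_5=319/600 ∈ [25/62, 33/62) → index 4
j=6: u_6=379/600 ∈ [17/31, 41/62) → index 6
j=7: u_7=439/600 ∈ [22/31, 53/62) → index 8
j=8: u_8=499/600 ∈ [22/31, 53/62) → index 8
j=9: u_9=559/600 ∈ [53/62, 1) → index 9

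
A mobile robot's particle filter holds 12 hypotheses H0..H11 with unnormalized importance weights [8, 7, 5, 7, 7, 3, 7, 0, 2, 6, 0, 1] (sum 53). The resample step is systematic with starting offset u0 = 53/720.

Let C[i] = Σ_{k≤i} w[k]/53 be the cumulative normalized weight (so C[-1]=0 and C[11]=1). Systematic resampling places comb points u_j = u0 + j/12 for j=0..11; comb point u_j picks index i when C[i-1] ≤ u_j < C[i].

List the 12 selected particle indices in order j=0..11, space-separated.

0 1 1 2 3 3 4 5 6 6 9 11

C = [8/53, 15/53, 20/53, 27/53, 34/53, 37/53, 44/53, 44/53, 46/53, 52/53, 52/53, 1]
j=0: u_0=53/720 ∈ [0, 8/53) → index 0
j=1: u_1=113/720 ∈ [8/53, 15/53) → index 1
j=2: u_2=173/720 ∈ [8/53, 15/53) → index 1
j=3: u_3=233/720 ∈ [15/53, 20/53) → index 2
j=4: u_4=293/720 ∈ [20/53, 27/53) → index 3
j=5: u_5=353/720 ∈ [20/53, 27/53) → index 3
j=6: u_6=413/720 ∈ [27/53, 34/53) → index 4
j=7: u_7=473/720 ∈ [34/53, 37/53) → index 5
j=8: u_8=533/720 ∈ [37/53, 44/53) → index 6
j=9: u_9=593/720 ∈ [37/53, 44/53) → index 6
j=10: u_10=653/720 ∈ [46/53, 52/53) → index 9
j=11: u_11=713/720 ∈ [52/53, 1) → index 11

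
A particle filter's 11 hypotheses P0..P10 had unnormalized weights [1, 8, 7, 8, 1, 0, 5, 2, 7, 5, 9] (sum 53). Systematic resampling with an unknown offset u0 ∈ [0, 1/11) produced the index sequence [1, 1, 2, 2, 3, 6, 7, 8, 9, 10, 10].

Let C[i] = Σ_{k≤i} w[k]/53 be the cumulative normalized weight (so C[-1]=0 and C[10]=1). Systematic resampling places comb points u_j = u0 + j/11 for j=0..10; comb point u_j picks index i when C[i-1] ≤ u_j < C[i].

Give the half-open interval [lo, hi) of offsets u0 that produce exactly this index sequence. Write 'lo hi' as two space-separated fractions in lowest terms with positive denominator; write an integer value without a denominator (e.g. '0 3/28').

C = [1/53, 9/53, 16/53, 24/53, 25/53, 25/53, 30/53, 32/53, 39/53, 44/53, 1]
j=0 picked index 1: u0 ∈ [1/53, 9/53)
j=1 picked index 1: u0 ∈ [-42/583, 46/583)
j=2 picked index 2: u0 ∈ [-7/583, 70/583)
j=3 picked index 2: u0 ∈ [-60/583, 17/583)
j=4 picked index 3: u0 ∈ [-36/583, 52/583)
j=5 picked index 6: u0 ∈ [10/583, 65/583)
j=6 picked index 7: u0 ∈ [12/583, 34/583)
j=7 picked index 8: u0 ∈ [-19/583, 58/583)
j=8 picked index 9: u0 ∈ [5/583, 60/583)
j=9 picked index 10: u0 ∈ [7/583, 2/11)
j=10 picked index 10: u0 ∈ [-46/583, 1/11)
intersection: [12/583, 17/583)

12/583 17/583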